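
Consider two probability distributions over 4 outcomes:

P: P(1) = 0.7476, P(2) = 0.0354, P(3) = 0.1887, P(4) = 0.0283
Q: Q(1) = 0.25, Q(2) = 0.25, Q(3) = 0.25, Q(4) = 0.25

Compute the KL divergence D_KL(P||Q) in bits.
0.9161 bits

D_KL(P||Q) = Σ P(x) log₂(P(x)/Q(x))

Computing term by term:
  P(1)·log₂(P(1)/Q(1)) = 0.7476·log₂(0.7476/0.25) = 1.18146
  P(2)·log₂(P(2)/Q(2)) = 0.0354·log₂(0.0354/0.25) = -0.09983
  P(3)·log₂(P(3)/Q(3)) = 0.1887·log₂(0.1887/0.25) = -0.07658
  P(4)·log₂(P(4)/Q(4)) = 0.0283·log₂(0.0283/0.25) = -0.08895

D_KL(P||Q) = 1.18146 - 0.09983 - 0.07658 - 0.08895 = 0.91610 ≈ 0.9161 bits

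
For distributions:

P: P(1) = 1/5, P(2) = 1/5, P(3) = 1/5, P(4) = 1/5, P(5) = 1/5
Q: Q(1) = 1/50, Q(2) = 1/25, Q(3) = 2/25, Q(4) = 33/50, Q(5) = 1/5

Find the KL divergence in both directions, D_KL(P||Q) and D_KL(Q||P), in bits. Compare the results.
D_KL(P||Q) = 1.0487 bits, D_KL(Q||P) = 0.8718 bits. D_KL(P||Q) is larger than D_KL(Q||P) by 0.1769 bits; the two directions differ.

D_KL(P||Q) = Σ P(x) log₂(P(x)/Q(x))

Computing term by term:
  P(1)·log₂(P(1)/Q(1)) = (1/5)·log₂((1/5)/(1/50)) = 0.66439
  P(2)·log₂(P(2)/Q(2)) = (1/5)·log₂((1/5)/(1/25)) = 0.46439
  P(3)·log₂(P(3)/Q(3)) = (1/5)·log₂((1/5)/(2/25)) = 0.26439
  P(4)·log₂(P(4)/Q(4)) = (1/5)·log₂((1/5)/(33/50)) = -0.34449
  P(5)·log₂(P(5)/Q(5)) = (1/5)·log₂((1/5)/(1/5)) = 0.00000

D_KL(P||Q) = 0.66439 + 0.46439 + 0.26439 - 0.34449 + 0.00000 = 1.04868 ≈ 1.0487 bits

D_KL(Q||P) = Σ Q(x) log₂(Q(x)/P(x))

Computing term by term:
  Q(1)·log₂(Q(1)/P(1)) = (1/50)·log₂((1/50)/(1/5)) = -0.06644
  Q(2)·log₂(Q(2)/P(2)) = (1/25)·log₂((1/25)/(1/5)) = -0.09288
  Q(3)·log₂(Q(3)/P(3)) = (2/25)·log₂((2/25)/(1/5)) = -0.10575
  Q(4)·log₂(Q(4)/P(4)) = (33/50)·log₂((33/50)/(1/5)) = 1.13683
  Q(5)·log₂(Q(5)/P(5)) = (1/5)·log₂((1/5)/(1/5)) = 0.00000

D_KL(Q||P) = -0.06644 - 0.09288 - 0.10575 + 1.13683 + 0.00000 = 0.87176 ≈ 0.8718 bits

These are NOT equal (difference: 0.1769 bits). KL divergence is asymmetric: D_KL(P||Q) ≠ D_KL(Q||P) in general.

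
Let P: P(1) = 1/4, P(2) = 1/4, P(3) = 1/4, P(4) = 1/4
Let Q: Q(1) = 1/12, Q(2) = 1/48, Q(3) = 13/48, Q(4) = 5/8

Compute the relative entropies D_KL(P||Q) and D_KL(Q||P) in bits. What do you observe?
D_KL(P||Q) = 0.9331 bits, D_KL(Q||P) = 0.6507 bits. The two directions give different values (D_KL(P||Q) exceeds D_KL(Q||P) by 0.2824 bits): KL divergence is asymmetric.

D_KL(P||Q) = Σ P(x) log₂(P(x)/Q(x))

Computing term by term:
  P(1)·log₂(P(1)/Q(1)) = (1/4)·log₂((1/4)/(1/12)) = 0.39624
  P(2)·log₂(P(2)/Q(2)) = (1/4)·log₂((1/4)/(1/48)) = 0.89624
  P(3)·log₂(P(3)/Q(3)) = (1/4)·log₂((1/4)/(13/48)) = -0.02887
  P(4)·log₂(P(4)/Q(4)) = (1/4)·log₂((1/4)/(5/8)) = -0.33048

D_KL(P||Q) = 0.39624 + 0.89624 - 0.02887 - 0.33048 = 0.93313 ≈ 0.9331 bits

D_KL(Q||P) = Σ Q(x) log₂(Q(x)/P(x))

Computing term by term:
  Q(1)·log₂(Q(1)/P(1)) = (1/12)·log₂((1/12)/(1/4)) = -0.13208
  Q(2)·log₂(Q(2)/P(2)) = (1/48)·log₂((1/48)/(1/4)) = -0.07469
  Q(3)·log₂(Q(3)/P(3)) = (13/48)·log₂((13/48)/(1/4)) = 0.03128
  Q(4)·log₂(Q(4)/P(4)) = (5/8)·log₂((5/8)/(1/4)) = 0.82621

D_KL(Q||P) = -0.13208 - 0.07469 + 0.03128 + 0.82621 = 0.65072 ≈ 0.6507 bits

These are NOT equal (difference: 0.2824 bits). KL divergence is asymmetric: D_KL(P||Q) ≠ D_KL(Q||P) in general.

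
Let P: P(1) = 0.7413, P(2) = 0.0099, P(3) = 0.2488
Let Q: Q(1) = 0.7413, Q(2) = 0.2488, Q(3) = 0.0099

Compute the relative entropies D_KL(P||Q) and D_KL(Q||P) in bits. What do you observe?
D_KL(P||Q) = 1.1112 bits, D_KL(Q||P) = 1.1112 bits. The two directions give the same value here, because Q is a self-inverse relabeling of P; in general KL divergence is asymmetric.

D_KL(P||Q) = Σ P(x) log₂(P(x)/Q(x))

Computing term by term:
  P(1)·log₂(P(1)/Q(1)) = 0.7413·log₂(0.7413/0.7413) = 0.00000
  P(2)·log₂(P(2)/Q(2)) = 0.0099·log₂(0.0099/0.2488) = -0.04605
  P(3)·log₂(P(3)/Q(3)) = 0.2488·log₂(0.2488/0.0099) = 1.15727

D_KL(P||Q) = 0.00000 - 0.04605 + 1.15727 = 1.11122 ≈ 1.1112 bits

D_KL(Q||P) = Σ Q(x) log₂(Q(x)/P(x))

Computing term by term:
  Q(1)·log₂(Q(1)/P(1)) = 0.7413·log₂(0.7413/0.7413) = 0.00000
  Q(2)·log₂(Q(2)/P(2)) = 0.2488·log₂(0.2488/0.0099) = 1.15727
  Q(3)·log₂(Q(3)/P(3)) = 0.0099·log₂(0.0099/0.2488) = -0.04605

D_KL(Q||P) = 0.00000 + 1.15727 - 0.04605 = 1.11122 ≈ 1.1112 bits

These ARE equal here. Q is P with outcomes relabeled (Q(2) = P(3), Q(3) = P(2)) by a relabeling that is its own inverse, so the two sums contain exactly the same terms in a different order. This is a special case — KL divergence is not symmetric in general: D_KL(P||Q) ≠ D_KL(Q||P) for most P, Q.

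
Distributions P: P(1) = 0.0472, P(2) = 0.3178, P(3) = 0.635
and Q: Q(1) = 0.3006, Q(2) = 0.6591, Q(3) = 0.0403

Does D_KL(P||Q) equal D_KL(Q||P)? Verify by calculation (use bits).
D_KL(P||Q) = 2.0655 bits, D_KL(Q||P) = 1.3362 bits. No — D_KL(P||Q) ≠ D_KL(Q||P) for this pair.

D_KL(P||Q) = Σ P(x) log₂(P(x)/Q(x))

Computing term by term:
  P(1)·log₂(P(1)/Q(1)) = 0.0472·log₂(0.0472/0.3006) = -0.12607
  P(2)·log₂(P(2)/Q(2)) = 0.3178·log₂(0.3178/0.6591) = -0.33445
  P(3)·log₂(P(3)/Q(3)) = 0.635·log₂(0.635/0.0403) = 2.52597

D_KL(P||Q) = -0.12607 - 0.33445 + 2.52597 = 2.06545 ≈ 2.0655 bits

D_KL(Q||P) = Σ Q(x) log₂(Q(x)/P(x))

Computing term by term:
  Q(1)·log₂(Q(1)/P(1)) = 0.3006·log₂(0.3006/0.0472) = 0.80290
  Q(2)·log₂(Q(2)/P(2)) = 0.6591·log₂(0.6591/0.3178) = 0.69362
  Q(3)·log₂(Q(3)/P(3)) = 0.0403·log₂(0.0403/0.635) = -0.16031

D_KL(Q||P) = 0.80290 + 0.69362 - 0.16031 = 1.33621 ≈ 1.3362 bits

These are NOT equal (difference: 0.7293 bits). KL divergence is asymmetric: D_KL(P||Q) ≠ D_KL(Q||P) in general.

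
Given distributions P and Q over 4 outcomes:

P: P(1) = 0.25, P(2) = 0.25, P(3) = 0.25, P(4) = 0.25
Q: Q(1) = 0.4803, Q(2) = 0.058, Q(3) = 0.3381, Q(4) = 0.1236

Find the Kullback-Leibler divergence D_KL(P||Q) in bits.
0.4366 bits

D_KL(P||Q) = Σ P(x) log₂(P(x)/Q(x))

Computing term by term:
  P(1)·log₂(P(1)/Q(1)) = 0.25·log₂(0.25/0.4803) = -0.23550
  P(2)·log₂(P(2)/Q(2)) = 0.25·log₂(0.25/0.058) = 0.52695
  P(3)·log₂(P(3)/Q(3)) = 0.25·log₂(0.25/0.3381) = -0.10888
  P(4)·log₂(P(4)/Q(4)) = 0.25·log₂(0.25/0.1236) = 0.25406

D_KL(P||Q) = -0.23550 + 0.52695 - 0.10888 + 0.25406 = 0.43663 ≈ 0.4366 bits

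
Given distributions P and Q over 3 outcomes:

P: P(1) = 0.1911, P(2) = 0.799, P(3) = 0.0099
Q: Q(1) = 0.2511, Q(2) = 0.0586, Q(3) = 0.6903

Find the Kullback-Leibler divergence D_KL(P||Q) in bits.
2.8757 bits

D_KL(P||Q) = Σ P(x) log₂(P(x)/Q(x))

Computing term by term:
  P(1)·log₂(P(1)/Q(1)) = 0.1911·log₂(0.1911/0.2511) = -0.07528
  P(2)·log₂(P(2)/Q(2)) = 0.799·log₂(0.799/0.0586) = 3.01161
  P(3)·log₂(P(3)/Q(3)) = 0.0099·log₂(0.0099/0.6903) = -0.06062

D_KL(P||Q) = -0.07528 + 3.01161 - 0.06062 = 2.87571 ≈ 2.8757 bits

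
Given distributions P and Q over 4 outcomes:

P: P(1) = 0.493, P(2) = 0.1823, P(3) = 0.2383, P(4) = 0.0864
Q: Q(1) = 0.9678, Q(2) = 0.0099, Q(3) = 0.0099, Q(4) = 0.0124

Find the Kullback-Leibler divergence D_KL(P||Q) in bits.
1.6220 bits

D_KL(P||Q) = Σ P(x) log₂(P(x)/Q(x))

Computing term by term:
  P(1)·log₂(P(1)/Q(1)) = 0.493·log₂(0.493/0.9678) = -0.47975
  P(2)·log₂(P(2)/Q(2)) = 0.1823·log₂(0.1823/0.0099) = 0.76616
  P(3)·log₂(P(3)/Q(3)) = 0.2383·log₂(0.2383/0.0099) = 1.09361
  P(4)·log₂(P(4)/Q(4)) = 0.0864·log₂(0.0864/0.0124) = 0.24198

D_KL(P||Q) = -0.47975 + 0.76616 + 1.09361 + 0.24198 = 1.62200 ≈ 1.6220 bits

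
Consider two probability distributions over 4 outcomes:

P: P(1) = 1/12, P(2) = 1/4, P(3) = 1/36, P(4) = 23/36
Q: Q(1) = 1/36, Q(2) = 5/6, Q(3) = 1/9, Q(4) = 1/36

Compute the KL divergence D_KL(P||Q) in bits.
2.5323 bits

D_KL(P||Q) = Σ P(x) log₂(P(x)/Q(x))

Computing term by term:
  P(1)·log₂(P(1)/Q(1)) = (1/12)·log₂((1/12)/(1/36)) = 0.13208
  P(2)·log₂(P(2)/Q(2)) = (1/4)·log₂((1/4)/(5/6)) = -0.43424
  P(3)·log₂(P(3)/Q(3)) = (1/36)·log₂((1/36)/(1/9)) = -0.05556
  P(4)·log₂(P(4)/Q(4)) = (23/36)·log₂((23/36)/(1/36)) = 2.89005

D_KL(P||Q) = 0.13208 - 0.43424 - 0.05556 + 2.89005 = 2.53233 ≈ 2.5323 bits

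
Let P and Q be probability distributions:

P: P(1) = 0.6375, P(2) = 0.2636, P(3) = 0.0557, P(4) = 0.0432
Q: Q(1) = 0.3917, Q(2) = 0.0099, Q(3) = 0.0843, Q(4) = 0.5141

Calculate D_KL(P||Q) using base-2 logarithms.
1.5084 bits

D_KL(P||Q) = Σ P(x) log₂(P(x)/Q(x))

Computing term by term:
  P(1)·log₂(P(1)/Q(1)) = 0.6375·log₂(0.6375/0.3917) = 0.44796
  P(2)·log₂(P(2)/Q(2)) = 0.2636·log₂(0.2636/0.0099) = 1.24809
  P(3)·log₂(P(3)/Q(3)) = 0.0557·log₂(0.0557/0.0843) = -0.03330
  P(4)·log₂(P(4)/Q(4)) = 0.0432·log₂(0.0432/0.5141) = -0.15435

D_KL(P||Q) = 0.44796 + 1.24809 - 0.03330 - 0.15435 = 1.50840 ≈ 1.5084 bits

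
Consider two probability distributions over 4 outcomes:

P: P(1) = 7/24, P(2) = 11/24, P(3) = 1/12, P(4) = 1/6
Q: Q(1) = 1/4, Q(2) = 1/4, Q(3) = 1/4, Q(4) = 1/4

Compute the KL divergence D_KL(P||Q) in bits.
0.2361 bits

D_KL(P||Q) = Σ P(x) log₂(P(x)/Q(x))

Computing term by term:
  P(1)·log₂(P(1)/Q(1)) = (7/24)·log₂((7/24)/(1/4)) = 0.06486
  P(2)·log₂(P(2)/Q(2)) = (11/24)·log₂((11/24)/(1/4)) = 0.40080
  P(3)·log₂(P(3)/Q(3)) = (1/12)·log₂((1/12)/(1/4)) = -0.13208
  P(4)·log₂(P(4)/Q(4)) = (1/6)·log₂((1/6)/(1/4)) = -0.09749

D_KL(P||Q) = 0.06486 + 0.40080 - 0.13208 - 0.09749 = 0.23609 ≈ 0.2361 bits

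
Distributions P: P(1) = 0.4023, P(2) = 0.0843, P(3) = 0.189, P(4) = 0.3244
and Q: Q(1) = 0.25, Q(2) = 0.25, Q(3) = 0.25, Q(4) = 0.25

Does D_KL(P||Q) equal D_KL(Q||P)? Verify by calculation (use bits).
D_KL(P||Q) = 0.1896 bits, D_KL(Q||P) = 0.2274 bits. No — D_KL(P||Q) ≠ D_KL(Q||P) for this pair.

D_KL(P||Q) = Σ P(x) log₂(P(x)/Q(x))

Computing term by term:
  P(1)·log₂(P(1)/Q(1)) = 0.4023·log₂(0.4023/0.25) = 0.27612
  P(2)·log₂(P(2)/Q(2)) = 0.0843·log₂(0.0843/0.25) = -0.13221
  P(3)·log₂(P(3)/Q(3)) = 0.189·log₂(0.189/0.25) = -0.07627
  P(4)·log₂(P(4)/Q(4)) = 0.3244·log₂(0.3244/0.25) = 0.12192

D_KL(P||Q) = 0.27612 - 0.13221 - 0.07627 + 0.12192 = 0.18956 ≈ 0.1896 bits

D_KL(Q||P) = Σ Q(x) log₂(Q(x)/P(x))

Computing term by term:
  Q(1)·log₂(Q(1)/P(1)) = 0.25·log₂(0.25/0.4023) = -0.17159
  Q(2)·log₂(Q(2)/P(2)) = 0.25·log₂(0.25/0.0843) = 0.39208
  Q(3)·log₂(Q(3)/P(3)) = 0.25·log₂(0.25/0.189) = 0.10089
  Q(4)·log₂(Q(4)/P(4)) = 0.25·log₂(0.25/0.3244) = -0.09396

D_KL(Q||P) = -0.17159 + 0.39208 + 0.10089 - 0.09396 = 0.22742 ≈ 0.2274 bits

These are NOT equal (difference: 0.0378 bits). KL divergence is asymmetric: D_KL(P||Q) ≠ D_KL(Q||P) in general.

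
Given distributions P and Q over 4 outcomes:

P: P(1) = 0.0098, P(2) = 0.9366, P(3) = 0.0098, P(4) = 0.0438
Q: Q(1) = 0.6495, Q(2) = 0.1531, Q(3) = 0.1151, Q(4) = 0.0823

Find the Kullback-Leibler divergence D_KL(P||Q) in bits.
2.3133 bits

D_KL(P||Q) = Σ P(x) log₂(P(x)/Q(x))

Computing term by term:
  P(1)·log₂(P(1)/Q(1)) = 0.0098·log₂(0.0098/0.6495) = -0.05929
  P(2)·log₂(P(2)/Q(2)) = 0.9366·log₂(0.9366/0.1531) = 2.44730
  P(3)·log₂(P(3)/Q(3)) = 0.0098·log₂(0.0098/0.1151) = -0.03483
  P(4)·log₂(P(4)/Q(4)) = 0.0438·log₂(0.0438/0.0823) = -0.03986

D_KL(P||Q) = -0.05929 + 2.44730 - 0.03483 - 0.03986 = 2.31332 ≈ 2.3133 bits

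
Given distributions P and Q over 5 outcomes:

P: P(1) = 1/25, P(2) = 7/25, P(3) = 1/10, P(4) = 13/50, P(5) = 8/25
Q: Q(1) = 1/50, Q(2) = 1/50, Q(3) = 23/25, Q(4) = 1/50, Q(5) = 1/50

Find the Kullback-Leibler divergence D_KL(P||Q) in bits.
3.0280 bits

D_KL(P||Q) = Σ P(x) log₂(P(x)/Q(x))

Computing term by term:
  P(1)·log₂(P(1)/Q(1)) = (1/25)·log₂((1/25)/(1/50)) = 0.04000
  P(2)·log₂(P(2)/Q(2)) = (7/25)·log₂((7/25)/(1/50)) = 1.06606
  P(3)·log₂(P(3)/Q(3)) = (1/10)·log₂((1/10)/(23/25)) = -0.32016
  P(4)·log₂(P(4)/Q(4)) = (13/50)·log₂((13/50)/(1/50)) = 0.96211
  P(5)·log₂(P(5)/Q(5)) = (8/25)·log₂((8/25)/(1/50)) = 1.28000

D_KL(P||Q) = 0.04000 + 1.06606 - 0.32016 + 0.96211 + 1.28000 = 3.02801 ≈ 3.0280 bits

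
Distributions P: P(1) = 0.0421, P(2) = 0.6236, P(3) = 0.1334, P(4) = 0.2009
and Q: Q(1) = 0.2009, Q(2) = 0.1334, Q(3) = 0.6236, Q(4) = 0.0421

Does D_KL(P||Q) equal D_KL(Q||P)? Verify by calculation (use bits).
D_KL(P||Q) = 1.4487 bits, D_KL(Q||P) = 1.4487 bits. Yes — for this pair D_KL(P||Q) = D_KL(Q||P).

D_KL(P||Q) = Σ P(x) log₂(P(x)/Q(x))

Computing term by term:
  P(1)·log₂(P(1)/Q(1)) = 0.0421·log₂(0.0421/0.2009) = -0.09492
  P(2)·log₂(P(2)/Q(2)) = 0.6236·log₂(0.6236/0.1334) = 1.38742
  P(3)·log₂(P(3)/Q(3)) = 0.1334·log₂(0.1334/0.6236) = -0.29680
  P(4)·log₂(P(4)/Q(4)) = 0.2009·log₂(0.2009/0.0421) = 0.45295

D_KL(P||Q) = -0.09492 + 1.38742 - 0.29680 + 0.45295 = 1.44865 ≈ 1.4487 bits

D_KL(Q||P) = Σ Q(x) log₂(Q(x)/P(x))

Computing term by term:
  Q(1)·log₂(Q(1)/P(1)) = 0.2009·log₂(0.2009/0.0421) = 0.45295
  Q(2)·log₂(Q(2)/P(2)) = 0.1334·log₂(0.1334/0.6236) = -0.29680
  Q(3)·log₂(Q(3)/P(3)) = 0.6236·log₂(0.6236/0.1334) = 1.38742
  Q(4)·log₂(Q(4)/P(4)) = 0.0421·log₂(0.0421/0.2009) = -0.09492

D_KL(Q||P) = 0.45295 - 0.29680 + 1.38742 - 0.09492 = 1.44865 ≈ 1.4487 bits

These ARE equal here. Q is P with outcomes relabeled (Q(1) = P(4), Q(2) = P(3), Q(3) = P(2), Q(4) = P(1)) by a relabeling that is its own inverse, so the two sums contain exactly the same terms in a different order. This is a special case — KL divergence is not symmetric in general: D_KL(P||Q) ≠ D_KL(Q||P) for most P, Q.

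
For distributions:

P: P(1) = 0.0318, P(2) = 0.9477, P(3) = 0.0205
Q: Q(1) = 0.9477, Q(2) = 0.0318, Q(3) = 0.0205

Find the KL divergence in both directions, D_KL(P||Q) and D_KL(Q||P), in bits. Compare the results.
D_KL(P||Q) = 4.4855 bits, D_KL(Q||P) = 4.4855 bits. The two directions give exactly the same value for this pair.

D_KL(P||Q) = Σ P(x) log₂(P(x)/Q(x))

Computing term by term:
  P(1)·log₂(P(1)/Q(1)) = 0.0318·log₂(0.0318/0.9477) = -0.15574
  P(2)·log₂(P(2)/Q(2)) = 0.9477·log₂(0.9477/0.0318) = 4.64120
  P(3)·log₂(P(3)/Q(3)) = 0.0205·log₂(0.0205/0.0205) = 0.00000

D_KL(P||Q) = -0.15574 + 4.64120 + 0.00000 = 4.48546 ≈ 4.4855 bits

D_KL(Q||P) = Σ Q(x) log₂(Q(x)/P(x))

Computing term by term:
  Q(1)·log₂(Q(1)/P(1)) = 0.9477·log₂(0.9477/0.0318) = 4.64120
  Q(2)·log₂(Q(2)/P(2)) = 0.0318·log₂(0.0318/0.9477) = -0.15574
  Q(3)·log₂(Q(3)/P(3)) = 0.0205·log₂(0.0205/0.0205) = 0.00000

D_KL(Q||P) = 4.64120 - 0.15574 + 0.00000 = 4.48546 ≈ 4.4855 bits

These ARE equal here. Q is P with outcomes relabeled (Q(1) = P(2), Q(2) = P(1)) by a relabeling that is its own inverse, so the two sums contain exactly the same terms in a different order. This is a special case — KL divergence is not symmetric in general: D_KL(P||Q) ≠ D_KL(Q||P) for most P, Q.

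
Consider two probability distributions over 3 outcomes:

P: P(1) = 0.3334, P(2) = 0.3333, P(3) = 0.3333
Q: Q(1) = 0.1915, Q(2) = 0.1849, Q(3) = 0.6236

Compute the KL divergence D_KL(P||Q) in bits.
0.2488 bits

D_KL(P||Q) = Σ P(x) log₂(P(x)/Q(x))

Computing term by term:
  P(1)·log₂(P(1)/Q(1)) = 0.3334·log₂(0.3334/0.1915) = 0.26669
  P(2)·log₂(P(2)/Q(2)) = 0.3333·log₂(0.3333/0.1849) = 0.28333
  P(3)·log₂(P(3)/Q(3)) = 0.3333·log₂(0.3333/0.6236) = -0.30124

D_KL(P||Q) = 0.26669 + 0.28333 - 0.30124 = 0.24878 ≈ 0.2488 bits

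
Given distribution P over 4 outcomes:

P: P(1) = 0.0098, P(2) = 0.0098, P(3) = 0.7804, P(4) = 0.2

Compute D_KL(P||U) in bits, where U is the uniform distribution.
1.1257 bits

U(i) = 1/4 for all i

D_KL(P||U) = Σ P(x) log₂(P(x) / (1/4))
           = Σ P(x) log₂(P(x)) + log₂(4)
           = log₂(4) - H(P)

H(P) = -Σ P(x) log₂(P(x)):
  -P(1)·log₂(P(1)) = -(0.0098)·log₂(0.0098) = 0.06540
  -P(2)·log₂(P(2)) = -(0.0098)·log₂(0.0098) = 0.06540
  -P(3)·log₂(P(3)) = -(0.7804)·log₂(0.7804) = 0.27916
  -P(4)·log₂(P(4)) = -(0.2)·log₂(0.2) = 0.46439
H(P) = 0.06540 + 0.06540 + 0.27916 + 0.46439 = 0.87435 bits

log₂(4) = 2.00000 bits

D_KL(P||U) = 2.00000 - 0.87435 = 1.12565 ≈ 1.1257 bits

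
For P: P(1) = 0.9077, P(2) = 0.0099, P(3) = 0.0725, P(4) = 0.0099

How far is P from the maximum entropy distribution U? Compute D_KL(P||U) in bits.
1.4669 bits

U(i) = 1/4 for all i

D_KL(P||U) = Σ P(x) log₂(P(x) / (1/4))
           = Σ P(x) log₂(P(x)) + log₂(4)
           = log₂(4) - H(P)

H(P) = -Σ P(x) log₂(P(x)):
  -P(1)·log₂(P(1)) = -(0.9077)·log₂(0.9077) = 0.12682
  -P(2)·log₂(P(2)) = -(0.0099)·log₂(0.0099) = 0.06592
  -P(3)·log₂(P(3)) = -(0.0725)·log₂(0.0725) = 0.27448
  -P(4)·log₂(P(4)) = -(0.0099)·log₂(0.0099) = 0.06592
H(P) = 0.12682 + 0.06592 + 0.27448 + 0.06592 = 0.53314 bits

log₂(4) = 2.00000 bits

D_KL(P||U) = 2.00000 - 0.53314 = 1.46686 ≈ 1.4669 bits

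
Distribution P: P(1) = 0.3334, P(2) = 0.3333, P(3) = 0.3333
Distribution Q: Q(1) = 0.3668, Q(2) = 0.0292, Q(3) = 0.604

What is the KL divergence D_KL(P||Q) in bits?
0.8390 bits

D_KL(P||Q) = Σ P(x) log₂(P(x)/Q(x))

Computing term by term:
  P(1)·log₂(P(1)/Q(1)) = 0.3334·log₂(0.3334/0.3668) = -0.04592
  P(2)·log₂(P(2)/Q(2)) = 0.3333·log₂(0.3333/0.0292) = 1.17081
  P(3)·log₂(P(3)/Q(3)) = 0.3333·log₂(0.3333/0.604) = -0.28588

D_KL(P||Q) = -0.04592 + 1.17081 - 0.28588 = 0.83901 ≈ 0.8390 bits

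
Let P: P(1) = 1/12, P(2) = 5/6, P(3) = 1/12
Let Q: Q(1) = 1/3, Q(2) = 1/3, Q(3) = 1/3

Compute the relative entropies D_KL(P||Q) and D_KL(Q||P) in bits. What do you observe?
D_KL(P||Q) = 0.7683 bits, D_KL(Q||P) = 0.8927 bits. The two directions give different values (D_KL(Q||P) exceeds D_KL(P||Q) by 0.1244 bits): KL divergence is asymmetric.

D_KL(P||Q) = Σ P(x) log₂(P(x)/Q(x))

Computing term by term:
  P(1)·log₂(P(1)/Q(1)) = (1/12)·log₂((1/12)/(1/3)) = -0.16667
  P(2)·log₂(P(2)/Q(2)) = (5/6)·log₂((5/6)/(1/3)) = 1.10161
  P(3)·log₂(P(3)/Q(3)) = (1/12)·log₂((1/12)/(1/3)) = -0.16667

D_KL(P||Q) = -0.16667 + 1.10161 - 0.16667 = 0.76827 ≈ 0.7683 bits

D_KL(Q||P) = Σ Q(x) log₂(Q(x)/P(x))

Computing term by term:
  Q(1)·log₂(Q(1)/P(1)) = (1/3)·log₂((1/3)/(1/12)) = 0.66667
  Q(2)·log₂(Q(2)/P(2)) = (1/3)·log₂((1/3)/(5/6)) = -0.44064
  Q(3)·log₂(Q(3)/P(3)) = (1/3)·log₂((1/3)/(1/12)) = 0.66667

D_KL(Q||P) = 0.66667 - 0.44064 + 0.66667 = 0.89270 ≈ 0.8927 bits

These are NOT equal (difference: 0.1244 bits). KL divergence is asymmetric: D_KL(P||Q) ≠ D_KL(Q||P) in general.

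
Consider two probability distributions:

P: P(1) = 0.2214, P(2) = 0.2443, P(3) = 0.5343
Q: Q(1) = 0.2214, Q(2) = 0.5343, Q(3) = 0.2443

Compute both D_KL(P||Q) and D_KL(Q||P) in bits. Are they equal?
D_KL(P||Q) = 0.3274 bits, D_KL(Q||P) = 0.3274 bits. Yes, in this case they are equal (although KL divergence is not symmetric in general).

D_KL(P||Q) = Σ P(x) log₂(P(x)/Q(x))

Computing term by term:
  P(1)·log₂(P(1)/Q(1)) = 0.2214·log₂(0.2214/0.2214) = 0.00000
  P(2)·log₂(P(2)/Q(2)) = 0.2443·log₂(0.2443/0.5343) = -0.27581
  P(3)·log₂(P(3)/Q(3)) = 0.5343·log₂(0.5343/0.2443) = 0.60322

D_KL(P||Q) = 0.00000 - 0.27581 + 0.60322 = 0.32741 ≈ 0.3274 bits

D_KL(Q||P) = Σ Q(x) log₂(Q(x)/P(x))

Computing term by term:
  Q(1)·log₂(Q(1)/P(1)) = 0.2214·log₂(0.2214/0.2214) = 0.00000
  Q(2)·log₂(Q(2)/P(2)) = 0.5343·log₂(0.5343/0.2443) = 0.60322
  Q(3)·log₂(Q(3)/P(3)) = 0.2443·log₂(0.2443/0.5343) = -0.27581

D_KL(Q||P) = 0.00000 + 0.60322 - 0.27581 = 0.32741 ≈ 0.3274 bits

These ARE equal here. Q is P with outcomes relabeled (Q(2) = P(3), Q(3) = P(2)) by a relabeling that is its own inverse, so the two sums contain exactly the same terms in a different order. This is a special case — KL divergence is not symmetric in general: D_KL(P||Q) ≠ D_KL(Q||P) for most P, Q.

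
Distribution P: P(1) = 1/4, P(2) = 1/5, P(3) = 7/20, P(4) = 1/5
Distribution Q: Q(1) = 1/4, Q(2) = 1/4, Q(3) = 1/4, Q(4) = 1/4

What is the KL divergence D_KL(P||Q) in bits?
0.0411 bits

D_KL(P||Q) = Σ P(x) log₂(P(x)/Q(x))

Computing term by term:
  P(1)·log₂(P(1)/Q(1)) = (1/4)·log₂((1/4)/(1/4)) = 0.00000
  P(2)·log₂(P(2)/Q(2)) = (1/5)·log₂((1/5)/(1/4)) = -0.06439
  P(3)·log₂(P(3)/Q(3)) = (7/20)·log₂((7/20)/(1/4)) = 0.16990
  P(4)·log₂(P(4)/Q(4)) = (1/5)·log₂((1/5)/(1/4)) = -0.06439

D_KL(P||Q) = 0.00000 - 0.06439 + 0.16990 - 0.06439 = 0.04112 ≈ 0.0411 bits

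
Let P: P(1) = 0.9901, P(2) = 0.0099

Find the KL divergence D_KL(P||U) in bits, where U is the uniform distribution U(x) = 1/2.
0.9199 bits

U(i) = 1/2 for all i

D_KL(P||U) = Σ P(x) log₂(P(x) / (1/2))
           = Σ P(x) log₂(P(x)) + log₂(2)
           = log₂(2) - H(P)

H(P) = -Σ P(x) log₂(P(x)):
  -P(1)·log₂(P(1)) = -(0.9901)·log₂(0.9901) = 0.01421
  -P(2)·log₂(P(2)) = -(0.0099)·log₂(0.0099) = 0.06592
H(P) = 0.01421 + 0.06592 = 0.08013 bits

log₂(2) = 1.00000 bits

D_KL(P||U) = 1.00000 - 0.08013 = 0.91987 ≈ 0.9199 bits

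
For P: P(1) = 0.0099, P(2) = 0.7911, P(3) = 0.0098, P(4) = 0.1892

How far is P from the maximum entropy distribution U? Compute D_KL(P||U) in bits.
1.1468 bits

U(i) = 1/4 for all i

D_KL(P||U) = Σ P(x) log₂(P(x) / (1/4))
           = Σ P(x) log₂(P(x)) + log₂(4)
           = log₂(4) - H(P)

H(P) = -Σ P(x) log₂(P(x)):
  -P(1)·log₂(P(1)) = -(0.0099)·log₂(0.0099) = 0.06592
  -P(2)·log₂(P(2)) = -(0.7911)·log₂(0.7911) = 0.26745
  -P(3)·log₂(P(3)) = -(0.0098)·log₂(0.0098) = 0.06540
  -P(4)·log₂(P(4)) = -(0.1892)·log₂(0.1892) = 0.45446
H(P) = 0.06592 + 0.26745 + 0.06540 + 0.45446 = 0.85323 bits

log₂(4) = 2.00000 bits

D_KL(P||U) = 2.00000 - 0.85323 = 1.14677 ≈ 1.1468 bits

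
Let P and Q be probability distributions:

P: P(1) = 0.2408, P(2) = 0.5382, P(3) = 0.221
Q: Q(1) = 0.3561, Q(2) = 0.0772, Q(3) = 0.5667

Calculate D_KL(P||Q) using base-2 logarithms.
1.0716 bits

D_KL(P||Q) = Σ P(x) log₂(P(x)/Q(x))

Computing term by term:
  P(1)·log₂(P(1)/Q(1)) = 0.2408·log₂(0.2408/0.3561) = -0.13592
  P(2)·log₂(P(2)/Q(2)) = 0.5382·log₂(0.5382/0.0772) = 1.50775
  P(3)·log₂(P(3)/Q(3)) = 0.221·log₂(0.221/0.5667) = -0.30024

D_KL(P||Q) = -0.13592 + 1.50775 - 0.30024 = 1.07159 ≈ 1.0716 bits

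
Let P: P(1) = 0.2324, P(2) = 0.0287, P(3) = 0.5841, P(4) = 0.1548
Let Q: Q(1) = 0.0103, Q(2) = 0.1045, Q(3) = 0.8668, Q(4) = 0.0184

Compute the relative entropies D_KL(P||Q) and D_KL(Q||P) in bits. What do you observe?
D_KL(P||Q) = 1.1343 bits, D_KL(Q||P) = 0.5856 bits. The two directions give different values (D_KL(P||Q) exceeds D_KL(Q||P) by 0.5487 bits): KL divergence is asymmetric.

D_KL(P||Q) = Σ P(x) log₂(P(x)/Q(x))

Computing term by term:
  P(1)·log₂(P(1)/Q(1)) = 0.2324·log₂(0.2324/0.0103) = 1.04485
  P(2)·log₂(P(2)/Q(2)) = 0.0287·log₂(0.0287/0.1045) = -0.05351
  P(3)·log₂(P(3)/Q(3)) = 0.5841·log₂(0.5841/0.8668) = -0.33264
  P(4)·log₂(P(4)/Q(4)) = 0.1548·log₂(0.1548/0.0184) = 0.47564

D_KL(P||Q) = 1.04485 - 0.05351 - 0.33264 + 0.47564 = 1.13434 ≈ 1.1343 bits

D_KL(Q||P) = Σ Q(x) log₂(Q(x)/P(x))

Computing term by term:
  Q(1)·log₂(Q(1)/P(1)) = 0.0103·log₂(0.0103/0.2324) = -0.04631
  Q(2)·log₂(Q(2)/P(2)) = 0.1045·log₂(0.1045/0.0287) = 0.19483
  Q(3)·log₂(Q(3)/P(3)) = 0.8668·log₂(0.8668/0.5841) = 0.49363
  Q(4)·log₂(Q(4)/P(4)) = 0.0184·log₂(0.0184/0.1548) = -0.05654

D_KL(Q||P) = -0.04631 + 0.19483 + 0.49363 - 0.05654 = 0.58561 ≈ 0.5856 bits

These are NOT equal (difference: 0.5487 bits). KL divergence is asymmetric: D_KL(P||Q) ≠ D_KL(Q||P) in general.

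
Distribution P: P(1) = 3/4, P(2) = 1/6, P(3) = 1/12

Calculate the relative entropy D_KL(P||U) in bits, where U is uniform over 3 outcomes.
0.5441 bits

U(i) = 1/3 for all i

D_KL(P||U) = Σ P(x) log₂(P(x) / (1/3))
           = Σ P(x) log₂(P(x)) + log₂(3)
           = log₂(3) - H(P)

H(P) = -Σ P(x) log₂(P(x)):
  -P(1)·log₂(P(1)) = -(3/4)·log₂(3/4) = 0.31128
  -P(2)·log₂(P(2)) = -(1/6)·log₂(1/6) = 0.43083
  -P(3)·log₂(P(3)) = -(1/12)·log₂(1/12) = 0.29875
H(P) = 0.31128 + 0.43083 + 0.29875 = 1.04086 bits

log₂(3) = 1.58496 bits

D_KL(P||U) = 1.58496 - 1.04086 = 0.54410 ≈ 0.5441 bits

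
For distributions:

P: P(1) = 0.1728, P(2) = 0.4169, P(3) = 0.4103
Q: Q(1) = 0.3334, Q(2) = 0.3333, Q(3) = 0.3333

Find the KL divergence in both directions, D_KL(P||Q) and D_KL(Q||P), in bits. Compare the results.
D_KL(P||Q) = 0.0938 bits, D_KL(Q||P) = 0.1086 bits. D_KL(Q||P) is larger than D_KL(P||Q) by 0.0148 bits; the two directions differ.

D_KL(P||Q) = Σ P(x) log₂(P(x)/Q(x))

Computing term by term:
  P(1)·log₂(P(1)/Q(1)) = 0.1728·log₂(0.1728/0.3334) = -0.16384
  P(2)·log₂(P(2)/Q(2)) = 0.4169·log₂(0.4169/0.3333) = 0.13461
  P(3)·log₂(P(3)/Q(3)) = 0.4103·log₂(0.4103/0.3333) = 0.12303

D_KL(P||Q) = -0.16384 + 0.13461 + 0.12303 = 0.09380 ≈ 0.0938 bits

D_KL(Q||P) = Σ Q(x) log₂(Q(x)/P(x))

Computing term by term:
  Q(1)·log₂(Q(1)/P(1)) = 0.3334·log₂(0.3334/0.1728) = 0.31611
  Q(2)·log₂(Q(2)/P(2)) = 0.3333·log₂(0.3333/0.4169) = -0.10762
  Q(3)·log₂(Q(3)/P(3)) = 0.3333·log₂(0.3333/0.4103) = -0.09994

D_KL(Q||P) = 0.31611 - 0.10762 - 0.09994 = 0.10855 ≈ 0.1086 bits

These are NOT equal (difference: 0.0148 bits). KL divergence is asymmetric: D_KL(P||Q) ≠ D_KL(Q||P) in general.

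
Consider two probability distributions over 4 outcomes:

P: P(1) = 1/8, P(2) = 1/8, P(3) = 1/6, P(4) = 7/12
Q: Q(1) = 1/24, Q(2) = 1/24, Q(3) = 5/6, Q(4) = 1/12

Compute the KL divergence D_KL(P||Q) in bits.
1.6469 bits

D_KL(P||Q) = Σ P(x) log₂(P(x)/Q(x))

Computing term by term:
  P(1)·log₂(P(1)/Q(1)) = (1/8)·log₂((1/8)/(1/24)) = 0.19812
  P(2)·log₂(P(2)/Q(2)) = (1/8)·log₂((1/8)/(1/24)) = 0.19812
  P(3)·log₂(P(3)/Q(3)) = (1/6)·log₂((1/6)/(5/6)) = -0.38699
  P(4)·log₂(P(4)/Q(4)) = (7/12)·log₂((7/12)/(1/12)) = 1.63762

D_KL(P||Q) = 0.19812 + 0.19812 - 0.38699 + 1.63762 = 1.64687 ≈ 1.6469 bits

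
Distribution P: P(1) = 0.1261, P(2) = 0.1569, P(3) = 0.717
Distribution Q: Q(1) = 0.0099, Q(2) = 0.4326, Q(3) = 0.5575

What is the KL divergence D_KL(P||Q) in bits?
0.4936 bits

D_KL(P||Q) = Σ P(x) log₂(P(x)/Q(x))

Computing term by term:
  P(1)·log₂(P(1)/Q(1)) = 0.1261·log₂(0.1261/0.0099) = 0.46291
  P(2)·log₂(P(2)/Q(2)) = 0.1569·log₂(0.1569/0.4326) = -0.22957
  P(3)·log₂(P(3)/Q(3)) = 0.717·log₂(0.717/0.5575) = 0.26027

D_KL(P||Q) = 0.46291 - 0.22957 + 0.26027 = 0.49361 ≈ 0.4936 bits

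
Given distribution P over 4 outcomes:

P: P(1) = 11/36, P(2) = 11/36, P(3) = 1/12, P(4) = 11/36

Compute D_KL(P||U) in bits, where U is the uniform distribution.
0.1333 bits

U(i) = 1/4 for all i

D_KL(P||U) = Σ P(x) log₂(P(x) / (1/4))
           = Σ P(x) log₂(P(x)) + log₂(4)
           = log₂(4) - H(P)

H(P) = -Σ P(x) log₂(P(x)):
  -P(1)·log₂(P(1)) = -(11/36)·log₂(11/36) = 0.52265
  -P(2)·log₂(P(2)) = -(11/36)·log₂(11/36) = 0.52265
  -P(3)·log₂(P(3)) = -(1/12)·log₂(1/12) = 0.29875
  -P(4)·log₂(P(4)) = -(11/36)·log₂(11/36) = 0.52265
H(P) = 0.52265 + 0.52265 + 0.29875 + 0.52265 = 1.86670 bits

log₂(4) = 2.00000 bits

D_KL(P||U) = 2.00000 - 1.86670 = 0.13330 ≈ 0.1333 bits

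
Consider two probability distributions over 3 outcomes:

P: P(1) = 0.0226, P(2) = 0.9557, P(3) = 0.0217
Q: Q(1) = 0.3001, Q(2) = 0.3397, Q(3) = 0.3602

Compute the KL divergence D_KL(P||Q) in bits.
1.2539 bits

D_KL(P||Q) = Σ P(x) log₂(P(x)/Q(x))

Computing term by term:
  P(1)·log₂(P(1)/Q(1)) = 0.0226·log₂(0.0226/0.3001) = -0.08432
  P(2)·log₂(P(2)/Q(2)) = 0.9557·log₂(0.9557/0.3397) = 1.42619
  P(3)·log₂(P(3)/Q(3)) = 0.0217·log₂(0.0217/0.3602) = -0.08795

D_KL(P||Q) = -0.08432 + 1.42619 - 0.08795 = 1.25392 ≈ 1.2539 bits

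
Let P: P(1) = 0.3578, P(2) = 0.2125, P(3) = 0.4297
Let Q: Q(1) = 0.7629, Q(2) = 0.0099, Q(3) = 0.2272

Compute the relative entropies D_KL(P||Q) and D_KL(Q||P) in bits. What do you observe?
D_KL(P||Q) = 0.9443 bits, D_KL(Q||P) = 0.5807 bits. The two directions give different values (D_KL(P||Q) exceeds D_KL(Q||P) by 0.3636 bits): KL divergence is asymmetric.

D_KL(P||Q) = Σ P(x) log₂(P(x)/Q(x))

Computing term by term:
  P(1)·log₂(P(1)/Q(1)) = 0.3578·log₂(0.3578/0.7629) = -0.39084
  P(2)·log₂(P(2)/Q(2)) = 0.2125·log₂(0.2125/0.0099) = 0.94008
  P(3)·log₂(P(3)/Q(3)) = 0.4297·log₂(0.4297/0.2272) = 0.39505

D_KL(P||Q) = -0.39084 + 0.94008 + 0.39505 = 0.94429 ≈ 0.9443 bits

D_KL(Q||P) = Σ Q(x) log₂(Q(x)/P(x))

Computing term by term:
  Q(1)·log₂(Q(1)/P(1)) = 0.7629·log₂(0.7629/0.3578) = 0.83335
  Q(2)·log₂(Q(2)/P(2)) = 0.0099·log₂(0.0099/0.2125) = -0.04380
  Q(3)·log₂(Q(3)/P(3)) = 0.2272·log₂(0.2272/0.4297) = -0.20888

D_KL(Q||P) = 0.83335 - 0.04380 - 0.20888 = 0.58067 ≈ 0.5807 bits

These are NOT equal (difference: 0.3636 bits). KL divergence is asymmetric: D_KL(P||Q) ≠ D_KL(Q||P) in general.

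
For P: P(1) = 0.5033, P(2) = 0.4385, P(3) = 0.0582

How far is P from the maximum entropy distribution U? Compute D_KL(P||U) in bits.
0.3261 bits

U(i) = 1/3 for all i

D_KL(P||U) = Σ P(x) log₂(P(x) / (1/3))
           = Σ P(x) log₂(P(x)) + log₂(3)
           = log₂(3) - H(P)

H(P) = -Σ P(x) log₂(P(x)):
  -P(1)·log₂(P(1)) = -(0.5033)·log₂(0.5033) = 0.49852
  -P(2)·log₂(P(2)) = -(0.4385)·log₂(0.4385) = 0.52153
  -P(3)·log₂(P(3)) = -(0.0582)·log₂(0.0582) = 0.23879
H(P) = 0.49852 + 0.52153 + 0.23879 = 1.25884 bits

log₂(3) = 1.58496 bits

D_KL(P||U) = 1.58496 - 1.25884 = 0.32612 ≈ 0.3261 bits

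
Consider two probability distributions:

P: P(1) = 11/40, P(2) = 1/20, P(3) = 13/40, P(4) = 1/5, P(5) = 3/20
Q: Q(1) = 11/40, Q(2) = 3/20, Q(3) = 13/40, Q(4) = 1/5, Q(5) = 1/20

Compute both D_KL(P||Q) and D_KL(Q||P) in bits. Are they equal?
D_KL(P||Q) = 0.1585 bits, D_KL(Q||P) = 0.1585 bits. Yes, in this case they are equal (although KL divergence is not symmetric in general).

D_KL(P||Q) = Σ P(x) log₂(P(x)/Q(x))

Computing term by term:
  P(1)·log₂(P(1)/Q(1)) = (11/40)·log₂((11/40)/(11/40)) = 0.00000
  P(2)·log₂(P(2)/Q(2)) = (1/20)·log₂((1/20)/(3/20)) = -0.07925
  P(3)·log₂(P(3)/Q(3)) = (13/40)·log₂((13/40)/(13/40)) = 0.00000
  P(4)·log₂(P(4)/Q(4)) = (1/5)·log₂((1/5)/(1/5)) = 0.00000
  P(5)·log₂(P(5)/Q(5)) = (3/20)·log₂((3/20)/(1/20)) = 0.23774

D_KL(P||Q) = 0.00000 - 0.07925 + 0.00000 + 0.00000 + 0.23774 = 0.15849 ≈ 0.1585 bits

D_KL(Q||P) = Σ Q(x) log₂(Q(x)/P(x))

Computing term by term:
  Q(1)·log₂(Q(1)/P(1)) = (11/40)·log₂((11/40)/(11/40)) = 0.00000
  Q(2)·log₂(Q(2)/P(2)) = (3/20)·log₂((3/20)/(1/20)) = 0.23774
  Q(3)·log₂(Q(3)/P(3)) = (13/40)·log₂((13/40)/(13/40)) = 0.00000
  Q(4)·log₂(Q(4)/P(4)) = (1/5)·log₂((1/5)/(1/5)) = 0.00000
  Q(5)·log₂(Q(5)/P(5)) = (1/20)·log₂((1/20)/(3/20)) = -0.07925

D_KL(Q||P) = 0.00000 + 0.23774 + 0.00000 + 0.00000 - 0.07925 = 0.15849 ≈ 0.1585 bits

These ARE equal here. Q is P with outcomes relabeled (Q(2) = P(5), Q(5) = P(2)) by a relabeling that is its own inverse, so the two sums contain exactly the same terms in a different order. This is a special case — KL divergence is not symmetric in general: D_KL(P||Q) ≠ D_KL(Q||P) for most P, Q.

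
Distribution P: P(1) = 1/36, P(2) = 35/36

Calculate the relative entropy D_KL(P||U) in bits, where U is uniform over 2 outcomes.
0.8169 bits

U(i) = 1/2 for all i

D_KL(P||U) = Σ P(x) log₂(P(x) / (1/2))
           = Σ P(x) log₂(P(x)) + log₂(2)
           = log₂(2) - H(P)

H(P) = -Σ P(x) log₂(P(x)):
  -P(1)·log₂(P(1)) = -(1/36)·log₂(1/36) = 0.14361
  -P(2)·log₂(P(2)) = -(35/36)·log₂(35/36) = 0.03951
H(P) = 0.14361 + 0.03951 = 0.18312 bits

log₂(2) = 1.00000 bits

D_KL(P||U) = 1.00000 - 0.18312 = 0.81688 ≈ 0.8169 bits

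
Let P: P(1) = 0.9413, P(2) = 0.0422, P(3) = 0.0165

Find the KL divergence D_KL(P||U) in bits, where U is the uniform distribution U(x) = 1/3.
1.2124 bits

U(i) = 1/3 for all i

D_KL(P||U) = Σ P(x) log₂(P(x) / (1/3))
           = Σ P(x) log₂(P(x)) + log₂(3)
           = log₂(3) - H(P)

H(P) = -Σ P(x) log₂(P(x)):
  -P(1)·log₂(P(1)) = -(0.9413)·log₂(0.9413) = 0.08215
  -P(2)·log₂(P(2)) = -(0.0422)·log₂(0.0422) = 0.19271
  -P(3)·log₂(P(3)) = -(0.0165)·log₂(0.0165) = 0.09770
H(P) = 0.08215 + 0.19271 + 0.09770 = 0.37256 bits

log₂(3) = 1.58496 bits

D_KL(P||U) = 1.58496 - 0.37256 = 1.21240 ≈ 1.2124 bits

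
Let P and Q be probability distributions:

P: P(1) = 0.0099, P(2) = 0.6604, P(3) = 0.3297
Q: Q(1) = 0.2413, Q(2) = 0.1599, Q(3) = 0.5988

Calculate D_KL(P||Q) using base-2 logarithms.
1.0218 bits

D_KL(P||Q) = Σ P(x) log₂(P(x)/Q(x))

Computing term by term:
  P(1)·log₂(P(1)/Q(1)) = 0.0099·log₂(0.0099/0.2413) = -0.04561
  P(2)·log₂(P(2)/Q(2)) = 0.6604·log₂(0.6604/0.1599) = 1.35129
  P(3)·log₂(P(3)/Q(3)) = 0.3297·log₂(0.3297/0.5988) = -0.28385

D_KL(P||Q) = -0.04561 + 1.35129 - 0.28385 = 1.02183 ≈ 1.0218 bits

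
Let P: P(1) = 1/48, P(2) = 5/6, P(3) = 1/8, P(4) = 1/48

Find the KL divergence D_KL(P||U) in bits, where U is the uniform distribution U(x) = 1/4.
1.1731 bits

U(i) = 1/4 for all i

D_KL(P||U) = Σ P(x) log₂(P(x) / (1/4))
           = Σ P(x) log₂(P(x)) + log₂(4)
           = log₂(4) - H(P)

H(P) = -Σ P(x) log₂(P(x)):
  -P(1)·log₂(P(1)) = -(1/48)·log₂(1/48) = 0.11635
  -P(2)·log₂(P(2)) = -(5/6)·log₂(5/6) = 0.21920
  -P(3)·log₂(P(3)) = -(1/8)·log₂(1/8) = 0.37500
  -P(4)·log₂(P(4)) = -(1/48)·log₂(1/48) = 0.11635
H(P) = 0.11635 + 0.21920 + 0.37500 + 0.11635 = 0.82690 bits

log₂(4) = 2.00000 bits

D_KL(P||U) = 2.00000 - 0.82690 = 1.17310 ≈ 1.1731 bits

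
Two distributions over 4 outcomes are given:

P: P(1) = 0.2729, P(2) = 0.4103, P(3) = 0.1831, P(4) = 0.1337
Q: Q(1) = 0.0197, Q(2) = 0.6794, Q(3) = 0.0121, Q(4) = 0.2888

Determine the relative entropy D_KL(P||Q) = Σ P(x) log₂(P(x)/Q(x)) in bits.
1.3055 bits

D_KL(P||Q) = Σ P(x) log₂(P(x)/Q(x))

Computing term by term:
  P(1)·log₂(P(1)/Q(1)) = 0.2729·log₂(0.2729/0.0197) = 1.03487
  P(2)·log₂(P(2)/Q(2)) = 0.4103·log₂(0.4103/0.6794) = -0.29853
  P(3)·log₂(P(3)/Q(3)) = 0.1831·log₂(0.1831/0.0121) = 0.71767
  P(4)·log₂(P(4)/Q(4)) = 0.1337·log₂(0.1337/0.2888) = -0.14855

D_KL(P||Q) = 1.03487 - 0.29853 + 0.71767 - 0.14855 = 1.30546 ≈ 1.3055 bits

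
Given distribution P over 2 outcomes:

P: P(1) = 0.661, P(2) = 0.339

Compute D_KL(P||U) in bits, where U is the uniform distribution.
0.0761 bits

U(i) = 1/2 for all i

D_KL(P||U) = Σ P(x) log₂(P(x) / (1/2))
           = Σ P(x) log₂(P(x)) + log₂(2)
           = log₂(2) - H(P)

H(P) = -Σ P(x) log₂(P(x)):
  -P(1)·log₂(P(1)) = -(0.661)·log₂(0.661) = 0.39480
  -P(2)·log₂(P(2)) = -(0.339)·log₂(0.339) = 0.52906
H(P) = 0.39480 + 0.52906 = 0.92386 bits

log₂(2) = 1.00000 bits

D_KL(P||U) = 1.00000 - 0.92386 = 0.07614 ≈ 0.0761 bits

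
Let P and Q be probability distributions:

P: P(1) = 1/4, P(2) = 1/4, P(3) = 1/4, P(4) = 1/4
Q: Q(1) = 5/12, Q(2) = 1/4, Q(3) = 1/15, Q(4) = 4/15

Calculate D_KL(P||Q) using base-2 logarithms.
0.2692 bits

D_KL(P||Q) = Σ P(x) log₂(P(x)/Q(x))

Computing term by term:
  P(1)·log₂(P(1)/Q(1)) = (1/4)·log₂((1/4)/(5/12)) = -0.18424
  P(2)·log₂(P(2)/Q(2)) = (1/4)·log₂((1/4)/(1/4)) = 0.00000
  P(3)·log₂(P(3)/Q(3)) = (1/4)·log₂((1/4)/(1/15)) = 0.47672
  P(4)·log₂(P(4)/Q(4)) = (1/4)·log₂((1/4)/(4/15)) = -0.02328

D_KL(P||Q) = -0.18424 + 0.00000 + 0.47672 - 0.02328 = 0.26920 ≈ 0.2692 bits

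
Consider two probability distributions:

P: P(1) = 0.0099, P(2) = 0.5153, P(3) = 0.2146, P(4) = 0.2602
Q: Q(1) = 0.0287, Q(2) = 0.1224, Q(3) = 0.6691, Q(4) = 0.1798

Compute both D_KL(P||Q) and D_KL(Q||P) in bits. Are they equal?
D_KL(P||Q) = 0.8401 bits, D_KL(Q||P) = 0.7921 bits. No, they are not equal.

D_KL(P||Q) = Σ P(x) log₂(P(x)/Q(x))

Computing term by term:
  P(1)·log₂(P(1)/Q(1)) = 0.0099·log₂(0.0099/0.0287) = -0.01520
  P(2)·log₂(P(2)/Q(2)) = 0.5153·log₂(0.5153/0.1224) = 1.06863
  P(3)·log₂(P(3)/Q(3)) = 0.2146·log₂(0.2146/0.6691) = -0.35207
  P(4)·log₂(P(4)/Q(4)) = 0.2602·log₂(0.2602/0.1798) = 0.13875

D_KL(P||Q) = -0.01520 + 1.06863 - 0.35207 + 0.13875 = 0.84011 ≈ 0.8401 bits

D_KL(Q||P) = Σ Q(x) log₂(Q(x)/P(x))

Computing term by term:
  Q(1)·log₂(Q(1)/P(1)) = 0.0287·log₂(0.0287/0.0099) = 0.04407
  Q(2)·log₂(Q(2)/P(2)) = 0.1224·log₂(0.1224/0.5153) = -0.25383
  Q(3)·log₂(Q(3)/P(3)) = 0.6691·log₂(0.6691/0.2146) = 1.09771
  Q(4)·log₂(Q(4)/P(4)) = 0.1798·log₂(0.1798/0.2602) = -0.09587

D_KL(Q||P) = 0.04407 - 0.25383 + 1.09771 - 0.09587 = 0.79208 ≈ 0.7921 bits

These are NOT equal (difference: 0.0480 bits). KL divergence is asymmetric: D_KL(P||Q) ≠ D_KL(Q||P) in general.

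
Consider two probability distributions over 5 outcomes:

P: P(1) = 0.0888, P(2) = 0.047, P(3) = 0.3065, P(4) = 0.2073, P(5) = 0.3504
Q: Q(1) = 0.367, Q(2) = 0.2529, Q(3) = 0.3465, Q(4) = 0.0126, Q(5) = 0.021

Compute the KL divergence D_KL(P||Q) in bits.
1.9102 bits

D_KL(P||Q) = Σ P(x) log₂(P(x)/Q(x))

Computing term by term:
  P(1)·log₂(P(1)/Q(1)) = 0.0888·log₂(0.0888/0.367) = -0.18179
  P(2)·log₂(P(2)/Q(2)) = 0.047·log₂(0.047/0.2529) = -0.11411
  P(3)·log₂(P(3)/Q(3)) = 0.3065·log₂(0.3065/0.3465) = -0.05424
  P(4)·log₂(P(4)/Q(4)) = 0.2073·log₂(0.2073/0.0126) = 0.83754
  P(5)·log₂(P(5)/Q(5)) = 0.3504·log₂(0.3504/0.021) = 1.42281

D_KL(P||Q) = -0.18179 - 0.11411 - 0.05424 + 0.83754 + 1.42281 = 1.91021 ≈ 1.9102 bits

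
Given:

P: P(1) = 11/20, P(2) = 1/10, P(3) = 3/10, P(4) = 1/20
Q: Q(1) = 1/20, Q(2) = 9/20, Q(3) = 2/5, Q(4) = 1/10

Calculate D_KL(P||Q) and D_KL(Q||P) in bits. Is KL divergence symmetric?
D_KL(P||Q) = 1.5112 bits, D_KL(Q||P) = 1.0695 bits. No, KL divergence is not symmetric.

D_KL(P||Q) = Σ P(x) log₂(P(x)/Q(x))

Computing term by term:
  P(1)·log₂(P(1)/Q(1)) = (11/20)·log₂((11/20)/(1/20)) = 1.90269
  P(2)·log₂(P(2)/Q(2)) = (1/10)·log₂((1/10)/(9/20)) = -0.21699
  P(3)·log₂(P(3)/Q(3)) = (3/10)·log₂((3/10)/(2/5)) = -0.12451
  P(4)·log₂(P(4)/Q(4)) = (1/20)·log₂((1/20)/(1/10)) = -0.05000

D_KL(P||Q) = 1.90269 - 0.21699 - 0.12451 - 0.05000 = 1.51119 ≈ 1.5112 bits

D_KL(Q||P) = Σ Q(x) log₂(Q(x)/P(x))

Computing term by term:
  Q(1)·log₂(Q(1)/P(1)) = (1/20)·log₂((1/20)/(11/20)) = -0.17297
  Q(2)·log₂(Q(2)/P(2)) = (9/20)·log₂((9/20)/(1/10)) = 0.97647
  Q(3)·log₂(Q(3)/P(3)) = (2/5)·log₂((2/5)/(3/10)) = 0.16601
  Q(4)·log₂(Q(4)/P(4)) = (1/10)·log₂((1/10)/(1/20)) = 0.10000

D_KL(Q||P) = -0.17297 + 0.97647 + 0.16601 + 0.10000 = 1.06951 ≈ 1.0695 bits

These are NOT equal (difference: 0.4417 bits). KL divergence is asymmetric: D_KL(P||Q) ≠ D_KL(Q||P) in general.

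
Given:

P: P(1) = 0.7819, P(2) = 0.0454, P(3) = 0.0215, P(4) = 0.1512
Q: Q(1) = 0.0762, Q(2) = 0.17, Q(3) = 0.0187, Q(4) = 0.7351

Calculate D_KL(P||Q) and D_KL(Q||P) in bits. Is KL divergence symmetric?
D_KL(P||Q) = 2.1994 bits, D_KL(Q||P) = 1.7412 bits. No, KL divergence is not symmetric.

D_KL(P||Q) = Σ P(x) log₂(P(x)/Q(x))

Computing term by term:
  P(1)·log₂(P(1)/Q(1)) = 0.7819·log₂(0.7819/0.0762) = 2.62650
  P(2)·log₂(P(2)/Q(2)) = 0.0454·log₂(0.0454/0.17) = -0.08648
  P(3)·log₂(P(3)/Q(3)) = 0.0215·log₂(0.0215/0.0187) = 0.00433
  P(4)·log₂(P(4)/Q(4)) = 0.1512·log₂(0.1512/0.7351) = -0.34496

D_KL(P||Q) = 2.62650 - 0.08648 + 0.00433 - 0.34496 = 2.19939 ≈ 2.1994 bits

D_KL(Q||P) = Σ Q(x) log₂(Q(x)/P(x))

Computing term by term:
  Q(1)·log₂(Q(1)/P(1)) = 0.0762·log₂(0.0762/0.7819) = -0.25597
  Q(2)·log₂(Q(2)/P(2)) = 0.17·log₂(0.17/0.0454) = 0.32381
  Q(3)·log₂(Q(3)/P(3)) = 0.0187·log₂(0.0187/0.0215) = -0.00376
  Q(4)·log₂(Q(4)/P(4)) = 0.7351·log₂(0.7351/0.1512) = 1.67712

D_KL(Q||P) = -0.25597 + 0.32381 - 0.00376 + 1.67712 = 1.74120 ≈ 1.7412 bits

These are NOT equal (difference: 0.4582 bits). KL divergence is asymmetric: D_KL(P||Q) ≠ D_KL(Q||P) in general.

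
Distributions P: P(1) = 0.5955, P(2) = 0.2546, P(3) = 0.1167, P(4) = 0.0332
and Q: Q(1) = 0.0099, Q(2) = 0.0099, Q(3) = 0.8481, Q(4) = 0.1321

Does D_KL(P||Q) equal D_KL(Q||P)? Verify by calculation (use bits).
D_KL(P||Q) = 4.3124 bits, D_KL(Q||P) = 2.5851 bits. No — D_KL(P||Q) ≠ D_KL(Q||P) for this pair.

D_KL(P||Q) = Σ P(x) log₂(P(x)/Q(x))

Computing term by term:
  P(1)·log₂(P(1)/Q(1)) = 0.5955·log₂(0.5955/0.0099) = 3.51972
  P(2)·log₂(P(2)/Q(2)) = 0.2546·log₂(0.2546/0.0099) = 1.19271
  P(3)·log₂(P(3)/Q(3)) = 0.1167·log₂(0.1167/0.8481) = -0.33393
  P(4)·log₂(P(4)/Q(4)) = 0.0332·log₂(0.0332/0.1321) = -0.06615

D_KL(P||Q) = 3.51972 + 1.19271 - 0.33393 - 0.06615 = 4.31235 ≈ 4.3124 bits

D_KL(Q||P) = Σ Q(x) log₂(Q(x)/P(x))

Computing term by term:
  Q(1)·log₂(Q(1)/P(1)) = 0.0099·log₂(0.0099/0.5955) = -0.05851
  Q(2)·log₂(Q(2)/P(2)) = 0.0099·log₂(0.0099/0.2546) = -0.04638
  Q(3)·log₂(Q(3)/P(3)) = 0.8481·log₂(0.8481/0.1167) = 2.42678
  Q(4)·log₂(Q(4)/P(4)) = 0.1321·log₂(0.1321/0.0332) = 0.26319

D_KL(Q||P) = -0.05851 - 0.04638 + 2.42678 + 0.26319 = 2.58508 ≈ 2.5851 bits

These are NOT equal (difference: 1.7273 bits). KL divergence is asymmetric: D_KL(P||Q) ≠ D_KL(Q||P) in general.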